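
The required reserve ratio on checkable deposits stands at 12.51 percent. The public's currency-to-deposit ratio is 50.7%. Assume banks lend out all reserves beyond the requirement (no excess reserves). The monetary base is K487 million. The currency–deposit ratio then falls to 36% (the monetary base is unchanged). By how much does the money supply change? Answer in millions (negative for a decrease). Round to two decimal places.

K204.26 million

Initially m₁ = (1 + 0.507) / (0.1251 + 0.507) ≈ 2.384116, so M₁ = 2.384116 × 487 ≈ 1161.0645 million.
After the change m₂ = (1 + 0.36) / (0.1251 + 0.36) ≈ 2.803546, so M₂ = 2.803546 × 487 ≈ 1365.3269 million.
ΔM = M₂ − M₁ = 1365.3269 − 1161.0645 = 204.2624 million.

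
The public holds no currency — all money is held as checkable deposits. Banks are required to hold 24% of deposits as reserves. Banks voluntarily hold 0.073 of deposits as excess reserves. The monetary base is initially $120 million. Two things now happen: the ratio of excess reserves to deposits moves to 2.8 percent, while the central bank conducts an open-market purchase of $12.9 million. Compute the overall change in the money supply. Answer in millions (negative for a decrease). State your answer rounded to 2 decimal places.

Before: m₁ = 1 / (0.24 + 0.073) ≈ 3.194888, MB₁ = 120, so M₁ = 3.194888 × 120 ≈ 383.3866 million.
After: m₂ = 1 / (0.24 + 0.028) ≈ 3.731343, MB₂ = 120 + 12.9 = 132.9, so M₂ = 3.731343 × 132.9 ≈ 495.8955 million.
ΔM = M₂ − M₁ = 495.8955 − 383.3866 = 112.5089 million.

$112.51 million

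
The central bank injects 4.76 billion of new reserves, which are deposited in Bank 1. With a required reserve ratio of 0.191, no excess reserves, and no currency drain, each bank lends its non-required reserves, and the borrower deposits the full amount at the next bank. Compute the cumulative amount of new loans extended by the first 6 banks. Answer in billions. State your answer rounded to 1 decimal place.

Bank i lends (1 − rr)^i of the original deposit: Bank 1 lends 4.76·0.8090 ≈ 3.8508, Bank 2 lends 4.76·0.8090² ≈ 3.1153, and so on.
Summing a geometric series: total = 4.76·[0.8090·(1 − 0.8090^6) / (1 − 0.8090)] ≈ 14.5093 billion.

14.5 billion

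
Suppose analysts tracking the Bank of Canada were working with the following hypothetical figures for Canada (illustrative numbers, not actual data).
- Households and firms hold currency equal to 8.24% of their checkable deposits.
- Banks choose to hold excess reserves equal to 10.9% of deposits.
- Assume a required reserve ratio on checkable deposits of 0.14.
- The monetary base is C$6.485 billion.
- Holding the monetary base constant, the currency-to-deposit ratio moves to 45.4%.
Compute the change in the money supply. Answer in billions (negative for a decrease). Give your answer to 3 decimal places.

Initially m₁ = (1 + 0.0824) / (0.14 + 0.109 + 0.0824) ≈ 3.26614, so M₁ = 3.26614 × 6.485 ≈ 21.1809 billion.
After the change m₂ = (1 + 0.454) / (0.14 + 0.109 + 0.454) ≈ 2.06828, so M₂ = 2.06828 × 6.485 ≈ 13.4128 billion.
ΔM = M₂ − M₁ = 13.4128 − 21.1809 = -7.7681 billion.

-7.768 billion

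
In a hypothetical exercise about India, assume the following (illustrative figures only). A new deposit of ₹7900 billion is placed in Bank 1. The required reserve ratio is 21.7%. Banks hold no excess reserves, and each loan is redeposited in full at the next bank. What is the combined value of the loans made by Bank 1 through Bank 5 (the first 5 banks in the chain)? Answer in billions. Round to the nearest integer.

Bank i lends (1 − rr)^i of the original deposit: Bank 1 lends 7900·0.7830 = 6185.7000, Bank 2 lends 7900·0.7830² = 4843.4031, and so on.
Summing a geometric series: total = 7900·[0.7830·(1 − 0.7830^5) / (1 − 0.7830)] ≈ 20115.9942 billion.

₹20116 billion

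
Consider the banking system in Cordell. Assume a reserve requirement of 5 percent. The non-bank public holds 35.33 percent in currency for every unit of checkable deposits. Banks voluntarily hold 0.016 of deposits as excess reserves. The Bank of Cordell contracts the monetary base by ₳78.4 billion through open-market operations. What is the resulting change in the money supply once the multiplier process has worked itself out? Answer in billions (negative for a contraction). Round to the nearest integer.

The money multiplier is m = (1 + c) / (rr + e + c) = (1 + 0.3533) / (0.05 + 0.016 + 0.3533) ≈ 3.2275.
The sale removes 78.4 billion of base, so ΔM = m × ΔMB = 3.2275 × (−78.4) = -253.036 billion.

-253 billion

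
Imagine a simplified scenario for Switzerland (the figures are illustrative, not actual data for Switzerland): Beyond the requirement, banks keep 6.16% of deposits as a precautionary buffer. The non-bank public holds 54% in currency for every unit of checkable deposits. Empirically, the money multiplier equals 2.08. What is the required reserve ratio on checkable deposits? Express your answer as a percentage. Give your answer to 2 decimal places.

Using m = 2.08. Since m = (1 + c)/(c + rr + e), the denominator satisfies c + rr + e = (1 + c)/m = (1 + 0.54) / 2.08 ≈ 0.740385.
With c = 0.54 and e = 0.0616, the required reserve ratio on checkable deposits is 0.740385 − 0.54 − 0.0616 = 0.138785.

13.88%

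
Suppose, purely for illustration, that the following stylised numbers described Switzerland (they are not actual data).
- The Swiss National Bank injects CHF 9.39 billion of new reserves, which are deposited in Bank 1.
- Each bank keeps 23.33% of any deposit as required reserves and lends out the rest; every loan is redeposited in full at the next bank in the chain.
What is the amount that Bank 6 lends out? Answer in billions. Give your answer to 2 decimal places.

CHF 1.91 billion

Each bank lends a fraction (1 − rr) = 0.7667 of the deposit it receives, so Bank 6 receives 9.39·0.7667^5 and lends 9.39·0.7667^6 ≈ 1.9073 billion.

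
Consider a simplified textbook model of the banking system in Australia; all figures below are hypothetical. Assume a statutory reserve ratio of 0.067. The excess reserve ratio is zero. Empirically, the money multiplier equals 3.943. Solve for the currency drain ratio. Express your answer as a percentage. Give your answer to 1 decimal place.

Using m = 3.943. From m = (1 + c)/(c + rr + e), rearranging gives 1 + c = m·(c + rr + e), so c·(1 − m) = m·(rr + e) − 1.
Hence c = [m·(rr + e) − 1]/(1 − m) = [3.943 × (0.067 + 0) − 1] / (1 − 3.943) ≈ 0.250023.

25.0%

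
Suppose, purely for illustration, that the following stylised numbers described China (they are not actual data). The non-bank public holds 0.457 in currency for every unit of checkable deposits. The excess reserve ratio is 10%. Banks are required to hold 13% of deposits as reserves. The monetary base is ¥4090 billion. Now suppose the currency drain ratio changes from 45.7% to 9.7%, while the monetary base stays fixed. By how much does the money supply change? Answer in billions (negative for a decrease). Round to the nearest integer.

¥5047 billion

Initially m₁ = (1 + 0.457) / (0.13 + 0.1 + 0.457) ≈ 2.12082, so M₁ = 2.12082 × 4090 = 8674.1538 billion.
After the change m₂ = (1 + 0.097) / (0.13 + 0.1 + 0.097) ≈ 3.35474, so M₂ = 3.35474 × 4090 = 13720.8866 billion.
ΔM = M₂ − M₁ = 13720.8866 − 8674.1538 = 5046.7328 billion.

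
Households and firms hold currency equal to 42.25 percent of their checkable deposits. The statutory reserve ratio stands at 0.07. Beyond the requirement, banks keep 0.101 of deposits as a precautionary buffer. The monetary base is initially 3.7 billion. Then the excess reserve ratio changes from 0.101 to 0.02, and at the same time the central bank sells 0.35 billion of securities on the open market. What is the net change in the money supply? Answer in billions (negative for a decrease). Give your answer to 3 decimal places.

Before: m₁ = (1 + 0.4225) / (0.07 + 0.101 + 0.4225) ≈ 2.39680, MB₁ = 3.7, so M₁ = 2.39680 × 3.7 ≈ 8.8682 billion.
After: m₂ = (1 + 0.4225) / (0.07 + 0.02 + 0.4225) ≈ 2.77561, MB₂ = 3.7 − 0.35 = 3.35, so M₂ = 2.77561 × 3.35 ≈ 9.2983 billion.
ΔM = M₂ − M₁ = 9.2983 − 8.8682 = 0.4301 billion.

0.430 billion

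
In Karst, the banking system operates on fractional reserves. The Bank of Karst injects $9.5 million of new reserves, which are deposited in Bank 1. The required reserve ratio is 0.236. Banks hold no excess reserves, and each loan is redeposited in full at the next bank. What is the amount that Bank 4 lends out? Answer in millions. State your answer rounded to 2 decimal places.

$3.24 million

Each bank lends a fraction (1 − rr) = 0.7640 of the deposit it receives, so Bank 4 receives 9.5·0.7640^3 and lends 9.5·0.7640^4 ≈ 3.2367 million.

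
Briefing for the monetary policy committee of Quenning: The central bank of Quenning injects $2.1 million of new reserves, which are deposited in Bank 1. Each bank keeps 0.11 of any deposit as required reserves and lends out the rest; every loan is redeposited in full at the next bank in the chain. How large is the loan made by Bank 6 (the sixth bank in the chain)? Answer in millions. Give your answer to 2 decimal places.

$1.04 million

Each bank lends a fraction (1 − rr) = 0.8900 of the deposit it receives, so Bank 6 receives 2.1·0.8900^5 and lends 2.1·0.8900^6 ≈ 1.0437 million.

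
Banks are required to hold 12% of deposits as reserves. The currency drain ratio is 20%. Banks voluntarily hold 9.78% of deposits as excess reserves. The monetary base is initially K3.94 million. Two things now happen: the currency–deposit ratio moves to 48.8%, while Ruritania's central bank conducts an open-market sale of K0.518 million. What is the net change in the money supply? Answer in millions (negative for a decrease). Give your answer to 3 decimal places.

-4.102 million

Before: m₁ = (1 + 0.2) / (0.12 + 0.0978 + 0.2) ≈ 2.87219, MB₁ = 3.94, so M₁ = 2.87219 × 3.94 ≈ 11.3164 million.
After: m₂ = (1 + 0.488) / (0.12 + 0.0978 + 0.488) ≈ 2.10825, MB₂ = 3.94 − 0.518 = 3.422, so M₂ = 2.10825 × 3.422 ≈ 7.2144 million.
ΔM = M₂ − M₁ = 7.2144 − 11.3164 = -4.102 million.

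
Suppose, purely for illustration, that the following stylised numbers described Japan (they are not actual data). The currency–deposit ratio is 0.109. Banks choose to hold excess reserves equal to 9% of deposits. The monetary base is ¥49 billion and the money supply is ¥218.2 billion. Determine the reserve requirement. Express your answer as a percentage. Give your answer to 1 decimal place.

5.0%

Using m = M/MB = 218.2/49 ≈ 4.453061. Since m = (1 + c)/(c + rr + e), the denominator satisfies c + rr + e = (1 + c)/m = (1 + 0.109) / 4.453061 ≈ 0.249042.
With c = 0.109 and e = 0.09, the reserve requirement is 0.249042 − 0.109 − 0.09 = 0.050042.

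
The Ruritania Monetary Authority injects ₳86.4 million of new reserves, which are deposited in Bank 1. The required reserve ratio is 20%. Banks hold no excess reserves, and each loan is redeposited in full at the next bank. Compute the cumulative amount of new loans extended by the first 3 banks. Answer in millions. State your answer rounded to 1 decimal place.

Bank i lends (1 − rr)^i of the original deposit: Bank 1 lends 86.4·0.8000 = 69.1200, Bank 2 lends 86.4·0.8000² = 55.2960, and so on.
Summing a geometric series: total = 86.4·[0.8000·(1 − 0.8000^3) / (1 − 0.8000)] = 168.6528 million.

₳168.7 million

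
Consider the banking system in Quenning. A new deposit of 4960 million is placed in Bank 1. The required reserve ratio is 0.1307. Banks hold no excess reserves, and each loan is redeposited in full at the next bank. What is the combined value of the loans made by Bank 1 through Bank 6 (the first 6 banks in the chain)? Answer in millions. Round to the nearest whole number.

Bank i lends (1 − rr)^i of the original deposit: Bank 1 lends 4960·0.8693 = 4311.7280, Bank 2 lends 4960·0.8693² ≈ 3748.1852, and so on.
Summing a geometric series: total = 4960·[0.8693·(1 − 0.8693^6) / (1 − 0.8693)] ≈ 18753.3104 million.

18753 million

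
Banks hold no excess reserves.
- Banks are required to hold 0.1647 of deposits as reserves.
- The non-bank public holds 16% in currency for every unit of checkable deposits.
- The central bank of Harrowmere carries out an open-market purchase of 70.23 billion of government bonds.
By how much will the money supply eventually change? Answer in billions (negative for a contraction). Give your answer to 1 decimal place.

250.9 billion

The money multiplier is m = (1 + c) / (rr + c) = (1 + 0.16) / (0.1647 + 0.16) ≈ 3.5725.
The purchase adds 70.23 billion of base, so ΔM = m × ΔMB = 3.5725 × (+70.23) ≈ 250.8967 billion.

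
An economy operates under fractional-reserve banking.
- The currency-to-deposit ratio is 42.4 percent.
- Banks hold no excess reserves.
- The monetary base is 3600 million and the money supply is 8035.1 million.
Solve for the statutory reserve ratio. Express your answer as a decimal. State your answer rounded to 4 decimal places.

Using m = M/MB = 8035.1/3600 ≈ 2.231972. Since m = (1 + c)/(c + rr + e), the denominator satisfies c + rr + e = (1 + c)/m = (1 + 0.424) / 2.231972 ≈ 0.638001.
With c = 0.424 and e = 0, the statutory reserve ratio is 0.638001 − 0.424 − 0 = 0.214001.

0.2140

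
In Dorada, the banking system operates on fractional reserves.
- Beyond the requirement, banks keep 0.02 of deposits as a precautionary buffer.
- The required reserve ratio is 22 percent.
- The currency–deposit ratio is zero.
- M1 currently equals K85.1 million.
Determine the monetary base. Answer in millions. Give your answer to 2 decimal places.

K20.42 million

The money multiplier is m = 1 / (rr + e) = 1 / (0.22 + 0.02) ≈ 4.16667.
MB = M / m = 85.1 / 4.16667 ≈ 20.424 million.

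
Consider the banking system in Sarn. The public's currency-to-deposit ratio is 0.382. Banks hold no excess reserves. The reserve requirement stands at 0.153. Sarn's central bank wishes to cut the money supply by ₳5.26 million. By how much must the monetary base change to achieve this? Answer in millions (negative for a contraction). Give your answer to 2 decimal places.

The money multiplier is m = (1 + c) / (rr + c) = (1 + 0.382) / (0.153 + 0.382) ≈ 2.5832.
ΔMB = ΔM / m = (−5.26) / 2.5832 ≈ -2.0362 million.

-2.04 million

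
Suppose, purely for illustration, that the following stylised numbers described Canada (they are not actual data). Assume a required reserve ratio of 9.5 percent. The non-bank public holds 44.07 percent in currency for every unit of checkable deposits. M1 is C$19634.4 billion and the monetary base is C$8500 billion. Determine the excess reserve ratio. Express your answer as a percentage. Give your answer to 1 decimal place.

8.8%

Using m = M/MB = 19634.4/8500 ≈ 2.309929. Since m = (1 + c)/(c + rr + e), the denominator satisfies c + rr + e = (1 + c)/m = (1 + 0.4407) / 2.309929 ≈ 0.623699.
With c = 0.4407 and rr = 0.095, the excess reserve ratio is 0.623699 − 0.4407 − 0.095 = 0.087999.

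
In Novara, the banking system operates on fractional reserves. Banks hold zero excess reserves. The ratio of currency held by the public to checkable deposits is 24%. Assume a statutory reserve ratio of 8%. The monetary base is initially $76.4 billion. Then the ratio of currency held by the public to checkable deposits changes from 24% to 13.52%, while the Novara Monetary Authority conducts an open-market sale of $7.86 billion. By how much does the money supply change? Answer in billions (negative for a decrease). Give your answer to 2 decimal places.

Before: m₁ = (1 + 0.24) / (0.08 + 0.24) = 3.87500, MB₁ = 76.4, so M₁ = 3.87500 × 76.4 = 296.05 billion.
After: m₂ = (1 + 0.1352) / (0.08 + 0.1352) ≈ 5.27509, MB₂ = 76.4 − 7.86 = 68.54, so M₂ = 5.27509 × 68.54 ≈ 361.5547 billion.
ΔM = M₂ − M₁ = 361.5547 − 296.05 = 65.5047 billion.

$65.50 billion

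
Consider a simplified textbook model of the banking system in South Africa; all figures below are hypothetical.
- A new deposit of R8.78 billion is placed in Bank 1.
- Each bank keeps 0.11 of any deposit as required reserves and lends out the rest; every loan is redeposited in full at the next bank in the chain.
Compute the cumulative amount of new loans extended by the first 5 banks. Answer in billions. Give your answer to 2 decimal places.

R31.37 billion

Bank i lends (1 − rr)^i of the original deposit: Bank 1 lends 8.78·0.8900 = 7.8142, Bank 2 lends 8.78·0.8900² ≈ 6.9546, and so on.
Summing a geometric series: total = 8.78·[0.8900·(1 − 0.8900^5) / (1 − 0.8900)] ≈ 31.3700 billion.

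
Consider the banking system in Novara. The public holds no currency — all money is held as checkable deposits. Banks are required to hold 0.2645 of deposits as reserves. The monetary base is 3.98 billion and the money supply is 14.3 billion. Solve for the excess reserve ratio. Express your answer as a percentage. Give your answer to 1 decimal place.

1.4%

Using m = M/MB = 14.3/3.98 ≈ 3.592965. Since m = (1 + c)/(c + rr + e), the denominator satisfies c + rr + e = (1 + c)/m = (1 + 0) / 3.592965 ≈ 0.278322.
With c = 0 and rr = 0.2645, the excess reserve ratio is 0.278322 − 0 − 0.2645 = 0.013822.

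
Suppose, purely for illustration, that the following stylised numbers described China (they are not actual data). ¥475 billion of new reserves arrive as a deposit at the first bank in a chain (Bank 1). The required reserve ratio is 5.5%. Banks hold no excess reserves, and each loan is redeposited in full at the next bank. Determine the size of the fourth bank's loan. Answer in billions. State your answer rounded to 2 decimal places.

¥378.81 billion

Each bank lends a fraction (1 − rr) = 0.9450 of the deposit it receives, so Bank 4 receives 475·0.9450^3 and lends 475·0.9450^4 ≈ 378.8095 billion.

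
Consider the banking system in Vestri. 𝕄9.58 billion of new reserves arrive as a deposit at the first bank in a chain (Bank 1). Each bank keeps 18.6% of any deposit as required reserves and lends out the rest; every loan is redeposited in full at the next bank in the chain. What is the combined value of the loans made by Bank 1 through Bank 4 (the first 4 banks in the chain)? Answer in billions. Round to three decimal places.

Bank i lends (1 − rr)^i of the original deposit: Bank 1 lends 9.58·0.8140 ≈ 7.7981, Bank 2 lends 9.58·0.8140² ≈ 6.3477, and so on.
Summing a geometric series: total = 9.58·[0.8140·(1 − 0.8140^4) / (1 − 0.8140)] ≈ 23.5187 billion.

𝕄23.519 billion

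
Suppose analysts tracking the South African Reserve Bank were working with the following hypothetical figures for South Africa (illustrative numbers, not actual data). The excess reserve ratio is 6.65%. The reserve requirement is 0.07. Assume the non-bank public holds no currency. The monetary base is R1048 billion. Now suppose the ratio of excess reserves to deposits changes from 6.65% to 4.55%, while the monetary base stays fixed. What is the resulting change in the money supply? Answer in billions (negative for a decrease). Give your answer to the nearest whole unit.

R1396 billion

Initially m₁ = 1 / (0.07 + 0.0665) ≈ 7.32601, so M₁ = 7.32601 × 1048 ≈ 7677.6585 billion.
After the change m₂ = 1 / (0.07 + 0.0455) ≈ 8.65801, so M₂ = 8.65801 × 1048 ≈ 9073.5945 billion.
ΔM = M₂ − M₁ = 9073.5945 − 7677.6585 = 1395.936 billion.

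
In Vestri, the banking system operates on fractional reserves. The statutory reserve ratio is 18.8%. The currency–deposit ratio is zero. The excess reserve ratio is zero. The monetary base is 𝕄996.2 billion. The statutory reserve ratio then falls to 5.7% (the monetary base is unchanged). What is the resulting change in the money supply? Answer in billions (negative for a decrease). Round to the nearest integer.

Initially m₁ = 1 / (0.188) ≈ 5.3191, so M₁ = 5.3191 × 996.2 ≈ 5298.8874 billion.
After the change m₂ = 1 / (0.057) ≈ 17.5439, so M₂ = 17.5439 × 996.2 ≈ 17477.2332 billion.
ΔM = M₂ − M₁ = 17477.2332 − 5298.8874 = 12178.3458 billion.

𝕄12178 billion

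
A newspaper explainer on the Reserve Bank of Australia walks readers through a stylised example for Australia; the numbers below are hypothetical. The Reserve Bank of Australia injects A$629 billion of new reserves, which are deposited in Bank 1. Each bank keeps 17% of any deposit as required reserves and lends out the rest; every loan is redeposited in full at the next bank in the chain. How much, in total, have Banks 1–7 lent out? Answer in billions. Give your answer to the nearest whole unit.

Bank i lends (1 − rr)^i of the original deposit: Bank 1 lends 629·0.8300 = 522.0700, Bank 2 lends 629·0.8300² = 433.3181, and so on.
Summing a geometric series: total = 629·[0.8300·(1 − 0.8300^7) / (1 − 0.8300)] ≈ 2237.6519 billion.

A$2238 billion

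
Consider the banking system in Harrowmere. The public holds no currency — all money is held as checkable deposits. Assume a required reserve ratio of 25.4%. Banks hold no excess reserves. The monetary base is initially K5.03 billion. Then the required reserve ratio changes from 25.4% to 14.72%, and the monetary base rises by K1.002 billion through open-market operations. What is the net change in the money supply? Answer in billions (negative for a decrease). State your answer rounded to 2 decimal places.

K21.18 billion

Before: m₁ = 1 / (0.254) ≈ 3.9370, MB₁ = 5.03, so M₁ = 3.9370 × 5.03 ≈ 19.8031 billion.
After: m₂ = 1 / (0.1472) ≈ 6.7935, MB₂ = 5.03 + 1.002 = 6.032, so M₂ = 6.7935 × 6.032 ≈ 40.9784 billion.
ΔM = M₂ − M₁ = 40.9784 − 19.8031 = 21.1753 billion.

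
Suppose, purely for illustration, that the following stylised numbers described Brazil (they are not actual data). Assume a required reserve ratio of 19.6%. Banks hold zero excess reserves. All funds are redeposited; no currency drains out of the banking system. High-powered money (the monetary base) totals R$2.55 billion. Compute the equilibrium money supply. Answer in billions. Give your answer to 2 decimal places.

R$13.01 billion

With no currency drain or excess reserves, the money multiplier is m = 1/rr = 1/0.196 ≈ 5.1020.
Money supply M = m × MB = 5.1020 × 2.55 = 13.0101 billion.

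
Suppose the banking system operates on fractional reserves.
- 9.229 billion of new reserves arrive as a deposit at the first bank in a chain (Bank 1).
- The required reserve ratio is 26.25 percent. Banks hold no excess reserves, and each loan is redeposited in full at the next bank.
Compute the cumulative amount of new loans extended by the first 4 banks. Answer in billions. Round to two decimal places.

18.26 billion

Bank i lends (1 − rr)^i of the original deposit: Bank 1 lends 9.229·0.7375 ≈ 6.8064, Bank 2 lends 9.229·0.7375² ≈ 5.0197, and so on.
Summing a geometric series: total = 9.229·[0.7375·(1 − 0.7375^4) / (1 − 0.7375)] ≈ 18.2584 billion.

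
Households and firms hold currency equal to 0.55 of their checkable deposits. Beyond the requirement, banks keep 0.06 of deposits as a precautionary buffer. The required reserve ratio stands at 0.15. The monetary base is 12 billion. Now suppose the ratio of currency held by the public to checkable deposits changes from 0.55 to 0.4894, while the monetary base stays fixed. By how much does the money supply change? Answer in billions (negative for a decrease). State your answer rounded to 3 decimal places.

1.081 billion

Initially m₁ = (1 + 0.55) / (0.15 + 0.06 + 0.55) ≈ 2.039474, so M₁ = 2.039474 × 12 ≈ 24.4737 billion.
After the change m₂ = (1 + 0.4894) / (0.15 + 0.06 + 0.4894) ≈ 2.129540, so M₂ = 2.129540 × 12 ≈ 25.5545 billion.
ΔM = M₂ − M₁ = 25.5545 − 24.4737 = 1.0808 billion.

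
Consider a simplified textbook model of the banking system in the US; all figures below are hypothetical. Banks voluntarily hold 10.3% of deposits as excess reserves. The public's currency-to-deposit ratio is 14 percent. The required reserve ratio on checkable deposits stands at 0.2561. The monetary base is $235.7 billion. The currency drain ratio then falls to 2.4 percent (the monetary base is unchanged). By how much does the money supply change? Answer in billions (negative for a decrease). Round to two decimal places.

Initially m₁ = (1 + 0.14) / (0.2561 + 0.103 + 0.14) ≈ 2.284111, so M₁ = 2.284111 × 235.7 ≈ 538.365 billion.
After the change m₂ = (1 + 0.024) / (0.2561 + 0.103 + 0.024) ≈ 2.672931, so M₂ = 2.672931 × 235.7 ≈ 630.0098 billion.
ΔM = M₂ − M₁ = 630.0098 − 538.365 = 91.6448 billion.

$91.64 billion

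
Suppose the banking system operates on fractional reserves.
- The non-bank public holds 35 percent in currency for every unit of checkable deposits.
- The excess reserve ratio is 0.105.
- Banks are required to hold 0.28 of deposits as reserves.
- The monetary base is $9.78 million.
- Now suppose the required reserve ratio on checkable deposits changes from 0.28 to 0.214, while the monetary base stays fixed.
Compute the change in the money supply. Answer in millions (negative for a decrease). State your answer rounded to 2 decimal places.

$1.77 million

Initially m₁ = (1 + 0.35) / (0.28 + 0.105 + 0.35) ≈ 1.8367, so M₁ = 1.8367 × 9.78 ≈ 17.9629 million.
After the change m₂ = (1 + 0.35) / (0.214 + 0.105 + 0.35) ≈ 2.0179, so M₂ = 2.0179 × 9.78 ≈ 19.7351 million.
ΔM = M₂ − M₁ = 19.7351 − 17.9629 = 1.7722 million.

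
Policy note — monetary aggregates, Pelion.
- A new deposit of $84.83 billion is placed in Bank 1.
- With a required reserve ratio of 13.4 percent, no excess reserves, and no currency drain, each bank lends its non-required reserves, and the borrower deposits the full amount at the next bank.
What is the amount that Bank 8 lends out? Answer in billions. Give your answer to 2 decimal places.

$26.83 billion

Each bank lends a fraction (1 − rr) = 0.8660 of the deposit it receives, so Bank 8 receives 84.83·0.8660^7 and lends 84.83·0.8660^8 ≈ 26.8344 billion.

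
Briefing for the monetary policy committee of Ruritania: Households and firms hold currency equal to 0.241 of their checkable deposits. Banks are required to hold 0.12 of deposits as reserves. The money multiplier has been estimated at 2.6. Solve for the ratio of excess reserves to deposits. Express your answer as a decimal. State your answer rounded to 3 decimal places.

0.116

Using m = 2.6. Since m = (1 + c)/(c + rr + e), the denominator satisfies c + rr + e = (1 + c)/m = (1 + 0.241) / 2.6 ≈ 0.477308.
With c = 0.241 and rr = 0.12, the ratio of excess reserves to deposits is 0.477308 − 0.241 − 0.12 = 0.116308.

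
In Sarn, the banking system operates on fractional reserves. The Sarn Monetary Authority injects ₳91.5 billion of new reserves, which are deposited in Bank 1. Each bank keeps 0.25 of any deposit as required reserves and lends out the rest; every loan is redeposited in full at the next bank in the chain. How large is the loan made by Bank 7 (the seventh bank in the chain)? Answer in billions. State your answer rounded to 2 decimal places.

Each bank lends a fraction (1 − rr) = 0.7500 of the deposit it receives, so Bank 7 receives 91.5·0.7500^6 and lends 91.5·0.7500^7 ≈ 12.2138 billion.

₳12.21 billion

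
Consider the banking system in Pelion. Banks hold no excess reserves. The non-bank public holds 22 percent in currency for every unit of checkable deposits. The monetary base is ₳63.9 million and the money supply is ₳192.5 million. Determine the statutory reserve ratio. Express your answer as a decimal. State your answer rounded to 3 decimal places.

0.185

Using m = M/MB = 192.5/63.9 ≈ 3.012520. Since m = (1 + c)/(c + rr + e), the denominator satisfies c + rr + e = (1 + c)/m = (1 + 0.22) / 3.012520 ≈ 0.404977.
With c = 0.22 and e = 0, the statutory reserve ratio is 0.404977 − 0.22 − 0 = 0.184977.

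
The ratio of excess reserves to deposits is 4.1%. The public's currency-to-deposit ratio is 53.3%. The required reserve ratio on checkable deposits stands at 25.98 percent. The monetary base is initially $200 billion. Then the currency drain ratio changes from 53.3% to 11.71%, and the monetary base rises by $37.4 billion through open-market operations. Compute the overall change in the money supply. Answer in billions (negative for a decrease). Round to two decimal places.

Before: m₁ = (1 + 0.533) / (0.2598 + 0.041 + 0.533) ≈ 1.838570, MB₁ = 200, so M₁ = 1.838570 × 200 = 367.714 billion.
After: m₂ = (1 + 0.1171) / (0.2598 + 0.041 + 0.1171) ≈ 2.673128, MB₂ = 200 + 37.4 = 237.4, so M₂ = 2.673128 × 237.4 ≈ 634.6006 billion.
ΔM = M₂ − M₁ = 634.6006 − 367.714 = 266.8866 billion.

$266.89 billion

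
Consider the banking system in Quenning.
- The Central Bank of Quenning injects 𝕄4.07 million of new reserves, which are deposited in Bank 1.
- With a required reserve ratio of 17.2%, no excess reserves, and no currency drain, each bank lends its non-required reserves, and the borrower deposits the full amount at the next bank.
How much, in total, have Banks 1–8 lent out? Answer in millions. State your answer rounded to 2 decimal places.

Bank i lends (1 − rr)^i of the original deposit: Bank 1 lends 4.07·0.8280 ≈ 3.3700, Bank 2 lends 4.07·0.8280² ≈ 2.7903, and so on.
Summing a geometric series: total = 4.07·[0.8280·(1 − 0.8280^8) / (1 − 0.8280)] ≈ 15.2643 million.

𝕄15.26 million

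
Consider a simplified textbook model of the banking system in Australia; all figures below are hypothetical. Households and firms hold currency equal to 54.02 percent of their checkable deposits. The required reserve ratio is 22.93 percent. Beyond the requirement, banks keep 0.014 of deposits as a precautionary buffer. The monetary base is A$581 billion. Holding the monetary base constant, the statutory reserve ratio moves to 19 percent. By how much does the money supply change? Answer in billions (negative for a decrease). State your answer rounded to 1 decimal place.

A$60.3 billion

Initially m₁ = (1 + 0.5402) / (0.2293 + 0.014 + 0.5402) ≈ 1.96579, so M₁ = 1.96579 × 581 ≈ 1142.124 billion.
After the change m₂ = (1 + 0.5402) / (0.19 + 0.014 + 0.5402) ≈ 2.06960, so M₂ = 2.06960 × 581 = 1202.4376 billion.
ΔM = M₂ − M₁ = 1202.4376 − 1142.124 = 60.3136 billion.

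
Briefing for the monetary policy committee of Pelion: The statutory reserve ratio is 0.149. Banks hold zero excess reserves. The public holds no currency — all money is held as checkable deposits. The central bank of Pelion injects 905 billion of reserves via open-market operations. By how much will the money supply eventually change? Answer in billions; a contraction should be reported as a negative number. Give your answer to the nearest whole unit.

The simple money multiplier is m = 1/rr = 1/0.149 ≈ 6.7114.
An open-market purchase increases the monetary base by 905 billion, so ΔM = m × ΔMB = 6.7114 × 905 = 6073.817 billion.

6074 billion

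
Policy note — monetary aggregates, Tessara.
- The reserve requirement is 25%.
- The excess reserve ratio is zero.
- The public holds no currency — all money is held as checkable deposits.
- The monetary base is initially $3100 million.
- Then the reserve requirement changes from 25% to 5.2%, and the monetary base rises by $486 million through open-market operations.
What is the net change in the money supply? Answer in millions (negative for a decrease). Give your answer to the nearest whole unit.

Before: m₁ = 1 / (0.25) = 4, MB₁ = 3100, so M₁ = 4 × 3100 = 12400 million.
After: m₂ = 1 / (0.052) ≈ 19.23077, MB₂ = 3100 + 486 = 3586, so M₂ = 19.23077 × 3586 ≈ 68961.5412 million.
ΔM = M₂ − M₁ = 68961.5412 − 12400 = 56561.5412 million.

$56562 million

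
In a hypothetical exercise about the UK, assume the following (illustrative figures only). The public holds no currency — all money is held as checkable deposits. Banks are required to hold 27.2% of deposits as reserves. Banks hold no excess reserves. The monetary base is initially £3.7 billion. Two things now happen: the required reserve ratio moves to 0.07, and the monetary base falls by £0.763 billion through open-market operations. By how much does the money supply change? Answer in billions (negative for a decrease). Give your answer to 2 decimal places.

£28.35 billion

Before: m₁ = 1 / (0.272) ≈ 3.6765, MB₁ = 3.7, so M₁ = 3.6765 × 3.7 ≈ 13.603 billion.
After: m₂ = 1 / (0.07) ≈ 14.2857, MB₂ = 3.7 − 0.763 = 2.937, so M₂ = 14.2857 × 2.937 ≈ 41.9571 billion.
ΔM = M₂ − M₁ = 41.9571 − 13.603 = 28.3541 billion.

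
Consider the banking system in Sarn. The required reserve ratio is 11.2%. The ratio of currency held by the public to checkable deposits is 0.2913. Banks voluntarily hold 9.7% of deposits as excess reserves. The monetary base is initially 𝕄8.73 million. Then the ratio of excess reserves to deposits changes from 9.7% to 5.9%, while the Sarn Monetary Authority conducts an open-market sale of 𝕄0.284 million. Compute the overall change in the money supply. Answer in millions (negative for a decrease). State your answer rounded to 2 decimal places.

Before: m₁ = (1 + 0.2913) / (0.112 + 0.097 + 0.2913) ≈ 2.5811, MB₁ = 8.73, so M₁ = 2.5811 × 8.73 ≈ 22.533 million.
After: m₂ = (1 + 0.2913) / (0.112 + 0.059 + 0.2913) ≈ 2.7932, MB₂ = 8.73 − 0.284 = 8.446, so M₂ = 2.7932 × 8.446 ≈ 23.5914 million.
ΔM = M₂ − M₁ = 23.5914 − 22.533 = 1.0584 million.

𝕄1.06 million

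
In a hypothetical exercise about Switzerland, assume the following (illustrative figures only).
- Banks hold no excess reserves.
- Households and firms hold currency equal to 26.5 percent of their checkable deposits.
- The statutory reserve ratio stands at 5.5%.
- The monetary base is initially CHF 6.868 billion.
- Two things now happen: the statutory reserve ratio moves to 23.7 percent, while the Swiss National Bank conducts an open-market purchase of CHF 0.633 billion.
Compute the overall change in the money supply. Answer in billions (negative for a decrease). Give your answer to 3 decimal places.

-8.248 billion

Before: m₁ = (1 + 0.265) / (0.055 + 0.265) ≈ 3.95313, MB₁ = 6.868, so M₁ = 3.95313 × 6.868 ≈ 27.1501 billion.
After: m₂ = (1 + 0.265) / (0.237 + 0.265) ≈ 2.51992, MB₂ = 6.868 + 0.633 = 7.501, so M₂ = 2.51992 × 7.501 ≈ 18.9019 billion.
ΔM = M₂ − M₁ = 18.9019 − 27.1501 = -8.2482 billion.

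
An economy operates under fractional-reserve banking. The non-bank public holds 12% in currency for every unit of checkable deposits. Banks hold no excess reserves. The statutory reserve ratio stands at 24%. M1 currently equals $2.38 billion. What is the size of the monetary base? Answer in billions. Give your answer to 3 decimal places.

$0.765 billion

The money multiplier is m = (1 + c) / (rr + c) = (1 + 0.12) / (0.24 + 0.12) ≈ 3.11111.
MB = M / m = 2.38 / 3.11111 ≈ 0.765 billion.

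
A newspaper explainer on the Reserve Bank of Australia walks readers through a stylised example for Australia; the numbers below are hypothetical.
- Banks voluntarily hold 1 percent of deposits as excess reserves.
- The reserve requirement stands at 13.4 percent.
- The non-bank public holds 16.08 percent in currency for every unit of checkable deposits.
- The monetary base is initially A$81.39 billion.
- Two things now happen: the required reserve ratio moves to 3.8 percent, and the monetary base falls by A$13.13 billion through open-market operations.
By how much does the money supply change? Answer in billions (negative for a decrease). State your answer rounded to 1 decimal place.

A$69.5 billion

Before: m₁ = (1 + 0.1608) / (0.134 + 0.01 + 0.1608) ≈ 3.8084, MB₁ = 81.39, so M₁ = 3.8084 × 81.39 ≈ 309.9657 billion.
After: m₂ = (1 + 0.1608) / (0.038 + 0.01 + 0.1608) ≈ 5.5594, MB₂ = 81.39 − 13.13 = 68.26, so M₂ = 5.5594 × 68.26 ≈ 379.4846 billion.
ΔM = M₂ − M₁ = 379.4846 − 309.9657 = 69.5189 billion.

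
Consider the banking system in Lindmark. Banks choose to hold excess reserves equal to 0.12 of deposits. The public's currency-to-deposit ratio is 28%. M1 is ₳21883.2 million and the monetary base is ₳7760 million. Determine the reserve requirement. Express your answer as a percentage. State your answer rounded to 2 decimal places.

5.39%

Using m = M/MB = 21883.2/7760 = 2.820000. Since m = (1 + c)/(c + rr + e), the denominator satisfies c + rr + e = (1 + c)/m = (1 + 0.28) / 2.820000 ≈ 0.453901.
With c = 0.28 and e = 0.12, the reserve requirement is 0.453901 − 0.28 − 0.12 = 0.053901.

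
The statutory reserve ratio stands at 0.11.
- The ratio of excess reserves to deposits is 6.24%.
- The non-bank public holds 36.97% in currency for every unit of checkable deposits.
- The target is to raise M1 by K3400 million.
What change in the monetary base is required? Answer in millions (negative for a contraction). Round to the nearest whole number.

K1346 million

The money multiplier is m = (1 + c) / (rr + e + c) = (1 + 0.3697) / (0.11 + 0.0624 + 0.3697) ≈ 2.52666.
ΔMB = ΔM / m = (+3400) / 2.52666 ≈ 1345.65 million.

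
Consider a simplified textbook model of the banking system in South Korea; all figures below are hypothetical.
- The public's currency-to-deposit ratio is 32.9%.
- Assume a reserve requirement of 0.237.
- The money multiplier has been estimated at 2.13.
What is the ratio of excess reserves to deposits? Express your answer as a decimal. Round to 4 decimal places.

0.0579

Using m = 2.13. Since m = (1 + c)/(c + rr + e), the denominator satisfies c + rr + e = (1 + c)/m = (1 + 0.329) / 2.13 ≈ 0.623944.
With c = 0.329 and rr = 0.237, the ratio of excess reserves to deposits is 0.623944 − 0.329 − 0.237 = 0.057944.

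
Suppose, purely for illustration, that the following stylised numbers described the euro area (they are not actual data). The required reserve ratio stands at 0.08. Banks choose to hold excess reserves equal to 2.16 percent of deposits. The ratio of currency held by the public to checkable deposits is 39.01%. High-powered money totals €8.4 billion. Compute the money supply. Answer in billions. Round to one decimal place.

The money multiplier is m = (1 + c) / (rr + e + c) = (1 + 0.3901) / (0.08 + 0.0216 + 0.3901) ≈ 2.8271.
So M = m × MB = 2.8271 × 8.4 ≈ 23.7476 billion.

€23.7 billion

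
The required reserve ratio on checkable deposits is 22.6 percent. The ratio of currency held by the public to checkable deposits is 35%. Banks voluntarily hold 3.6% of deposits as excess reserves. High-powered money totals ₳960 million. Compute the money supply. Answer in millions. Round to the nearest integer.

The money multiplier is m = (1 + c) / (rr + e + c) = (1 + 0.35) / (0.226 + 0.036 + 0.35) ≈ 2.2059.
So M = m × MB = 2.2059 × 960 = 2117.664 million.

₳2118 million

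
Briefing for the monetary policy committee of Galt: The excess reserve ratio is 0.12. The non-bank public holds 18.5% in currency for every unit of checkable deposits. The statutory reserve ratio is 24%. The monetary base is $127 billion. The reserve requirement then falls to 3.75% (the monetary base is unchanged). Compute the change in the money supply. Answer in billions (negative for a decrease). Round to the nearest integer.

Initially m₁ = (1 + 0.185) / (0.24 + 0.12 + 0.185) ≈ 2.1743, so M₁ = 2.1743 × 127 = 276.1361 billion.
After the change m₂ = (1 + 0.185) / (0.0375 + 0.12 + 0.185) ≈ 3.4599, so M₂ = 3.4599 × 127 = 439.4073 billion.
ΔM = M₂ − M₁ = 439.4073 − 276.1361 = 163.2712 billion.

$163 billion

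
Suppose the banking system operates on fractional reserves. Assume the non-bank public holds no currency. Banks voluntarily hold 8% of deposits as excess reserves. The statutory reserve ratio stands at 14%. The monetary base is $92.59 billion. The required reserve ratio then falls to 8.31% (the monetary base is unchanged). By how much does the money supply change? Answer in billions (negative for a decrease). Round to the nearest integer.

$147 billion

Initially m₁ = 1 / (0.14 + 0.08) ≈ 4.5455, so M₁ = 4.5455 × 92.59 ≈ 420.8678 billion.
After the change m₂ = 1 / (0.0831 + 0.08) ≈ 6.1312, so M₂ = 6.1312 × 92.59 ≈ 567.6878 billion.
ΔM = M₂ − M₁ = 567.6878 − 420.8678 = 146.82 billion.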